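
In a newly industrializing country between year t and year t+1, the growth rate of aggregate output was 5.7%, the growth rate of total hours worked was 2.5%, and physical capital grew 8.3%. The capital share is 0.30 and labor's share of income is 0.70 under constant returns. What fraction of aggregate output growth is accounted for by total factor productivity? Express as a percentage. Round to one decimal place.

Labor's share = 1 − 0.3 = 0.7.
Physical capital: 0.3 × 8.3 = 2.49 pp.
Total hours worked: 0.7 × 2.5 = 1.75 pp.
TFP growth = 5.7 − 4.24 = 1.46%.
TFP share of growth = 1.46 / 5.7 × 100 = 25.614%.

Total factor productivity accounted for 25.6% of growth.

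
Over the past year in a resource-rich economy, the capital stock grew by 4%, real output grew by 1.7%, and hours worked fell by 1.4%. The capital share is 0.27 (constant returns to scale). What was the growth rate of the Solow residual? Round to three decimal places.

1.642%

Labor's share = 1 − 0.27 = 0.73.
The capital stock: 0.27 × 4 = 1.08 pp.
Hours worked: 0.73 × (-1.4) = -1.022 pp.
TFP growth = 1.7 − 0.058 = 1.642%.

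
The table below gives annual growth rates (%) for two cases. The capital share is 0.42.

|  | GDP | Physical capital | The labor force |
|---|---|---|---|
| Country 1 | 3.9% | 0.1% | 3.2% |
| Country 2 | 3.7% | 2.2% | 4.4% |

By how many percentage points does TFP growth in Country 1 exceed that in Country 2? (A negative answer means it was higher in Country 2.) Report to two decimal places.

Labor's share = 1 − 0.42 = 0.58.
Country 1: TFP = 3.9 − 0.042 − 1.856 = 2.002%.
Country 2: TFP = 3.7 − 0.924 − 2.552 = 0.224%.
Difference = 2.002 − (0.224) = 1.778 pp.

1.78 percentage points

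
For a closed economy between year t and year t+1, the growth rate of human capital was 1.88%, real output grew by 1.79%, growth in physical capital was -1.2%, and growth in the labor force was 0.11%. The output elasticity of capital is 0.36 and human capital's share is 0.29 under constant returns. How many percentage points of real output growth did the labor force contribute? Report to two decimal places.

0.04

Labor's share = 1 − 0.36 − 0.29 = 0.35.
Contribution = share × growth = 0.35 × 0.11 = 0.0385 pp.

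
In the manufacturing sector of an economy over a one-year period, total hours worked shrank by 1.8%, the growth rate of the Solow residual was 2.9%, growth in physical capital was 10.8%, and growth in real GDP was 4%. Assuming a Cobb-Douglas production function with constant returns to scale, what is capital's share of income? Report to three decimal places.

0.230

gY = gA + α·gK + (1−α)·gL, so gY − gA − gL = α(gK − gL).
4 − 2.9 + 1.8 = α × (10.8 − (-1.8)).
2.9 = 12.6 α, so α = 0.23016.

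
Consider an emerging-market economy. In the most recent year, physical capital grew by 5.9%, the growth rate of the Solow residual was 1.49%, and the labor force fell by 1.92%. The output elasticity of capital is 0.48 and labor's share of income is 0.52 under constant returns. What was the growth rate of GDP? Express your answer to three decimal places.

Labor's share = 1 − 0.48 = 0.52.
Physical capital: 0.48 × 5.9 = 2.832 pp.
The labor force: 0.52 × (-1.92) = -0.9984 pp.
Output growth = 1.49 + 1.8336 = 3.3236%.

3.324%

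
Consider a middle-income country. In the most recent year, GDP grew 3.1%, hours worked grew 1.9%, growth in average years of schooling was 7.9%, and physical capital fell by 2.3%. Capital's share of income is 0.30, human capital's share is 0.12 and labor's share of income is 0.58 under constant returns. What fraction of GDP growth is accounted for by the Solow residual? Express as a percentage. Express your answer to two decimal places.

Labor's share = 1 − 0.3 − 0.12 = 0.58.
Physical capital: 0.3 × (-2.3) = -0.69 pp.
Average years of schooling: 0.12 × 7.9 = 0.948 pp.
Hours worked: 0.58 × 1.9 = 1.102 pp.
TFP growth = 3.1 − 1.36 = 1.74%.
TFP share of growth = 1.74 / 3.1 × 100 = 56.129%.

56.13%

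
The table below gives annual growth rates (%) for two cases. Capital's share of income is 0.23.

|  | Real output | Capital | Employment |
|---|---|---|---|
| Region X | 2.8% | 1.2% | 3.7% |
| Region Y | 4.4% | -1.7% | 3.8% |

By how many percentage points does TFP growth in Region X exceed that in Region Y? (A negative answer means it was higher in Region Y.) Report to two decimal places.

Labor's share = 1 − 0.23 = 0.77.
Region X: TFP = 2.8 − 0.276 − 2.849 = -0.325%.
Region Y: TFP = 4.4 + 0.391 − 2.926 = 1.865%.
Difference = -0.325 − (1.865) = -2.19 pp.

-2.19 percentage points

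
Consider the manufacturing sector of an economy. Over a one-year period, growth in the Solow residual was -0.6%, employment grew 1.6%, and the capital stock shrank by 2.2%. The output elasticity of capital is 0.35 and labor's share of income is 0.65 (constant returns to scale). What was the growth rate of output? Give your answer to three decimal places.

Labor's share = 1 − 0.35 = 0.65.
The capital stock: 0.35 × (-2.2) = -0.77 pp.
Employment: 0.65 × 1.6 = 1.04 pp.
Output growth = -0.6 + 0.27 = -0.33%.

-0.330%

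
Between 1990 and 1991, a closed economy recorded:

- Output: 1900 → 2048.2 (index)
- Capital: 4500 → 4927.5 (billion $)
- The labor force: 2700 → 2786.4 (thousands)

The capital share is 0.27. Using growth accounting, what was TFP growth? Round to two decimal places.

2.90%

Output growth = (2048.2 − 1900) / 1900 = 7.8%.
Capital growth = (4927.5 − 4500) / 4500 = 9.5%.
The labor force growth = (2786.4 − 2700) / 2700 = 3.2%.
Labor's share = 1 − 0.27 = 0.73.
Capital: 0.27 × 9.5 = 2.565 pp.
The labor force: 0.73 × 3.2 = 2.336 pp.
TFP growth = 7.8 − 4.901 = 2.899%.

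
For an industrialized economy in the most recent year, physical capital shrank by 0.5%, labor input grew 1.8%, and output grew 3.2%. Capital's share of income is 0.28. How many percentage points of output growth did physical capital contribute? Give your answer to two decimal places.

Contribution = share × growth = 0.28 × (-0.5) = -0.14 pp.

-0.14 pp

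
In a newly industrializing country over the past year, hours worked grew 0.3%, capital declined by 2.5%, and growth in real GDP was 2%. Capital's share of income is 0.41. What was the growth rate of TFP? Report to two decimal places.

Labor's share = 1 − 0.41 = 0.59.
Capital: 0.41 × (-2.5) = -1.025 pp.
Hours worked: 0.59 × 0.3 = 0.177 pp.
TFP growth = 2 + 0.848 = 2.848%.

TFP grew 2.85%.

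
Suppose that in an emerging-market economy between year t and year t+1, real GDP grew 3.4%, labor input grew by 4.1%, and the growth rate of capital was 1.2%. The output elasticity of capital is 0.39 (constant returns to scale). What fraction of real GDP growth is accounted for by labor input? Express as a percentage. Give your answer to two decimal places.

Labor's share = 1 − 0.39 = 0.61.
Labor input contributed 0.61 × 4.1 = 2.501 pp.
Share of growth = 2.501 / 3.4 × 100 = 73.5588%.

73.56%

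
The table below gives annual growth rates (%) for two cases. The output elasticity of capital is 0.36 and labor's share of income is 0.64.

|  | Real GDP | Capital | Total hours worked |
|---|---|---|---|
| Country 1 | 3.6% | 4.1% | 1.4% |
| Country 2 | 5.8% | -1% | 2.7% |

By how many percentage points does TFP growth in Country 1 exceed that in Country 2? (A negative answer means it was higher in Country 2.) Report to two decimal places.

-3.20 percentage points

Labor's share = 1 − 0.36 = 0.64.
Country 1: TFP = 3.6 − 1.476 − 0.896 = 1.228%.
Country 2: TFP = 5.8 + 0.36 − 1.728 = 4.432%.
Difference = 1.228 − (4.432) = -3.204 pp.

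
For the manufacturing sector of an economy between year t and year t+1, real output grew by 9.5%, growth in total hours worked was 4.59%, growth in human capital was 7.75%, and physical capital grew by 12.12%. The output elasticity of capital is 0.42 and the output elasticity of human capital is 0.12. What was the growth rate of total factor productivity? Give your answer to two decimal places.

Labor's share = 1 − 0.42 − 0.12 = 0.46.
Physical capital: 0.42 × 12.12 = 5.0904 pp.
Human capital: 0.12 × 7.75 = 0.93 pp.
Total hours worked: 0.46 × 4.59 = 2.1114 pp.
TFP growth = 9.5 − 8.1318 = 1.3682%.

Total factor productivity growth was 1.37%.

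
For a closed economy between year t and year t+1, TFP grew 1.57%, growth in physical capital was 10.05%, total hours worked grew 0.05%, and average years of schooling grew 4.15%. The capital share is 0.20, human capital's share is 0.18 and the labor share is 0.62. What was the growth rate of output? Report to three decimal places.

4.358%

Labor's share = 1 − 0.2 − 0.18 = 0.62.
Physical capital: 0.2 × 10.05 = 2.01 pp.
Average years of schooling: 0.18 × 4.15 = 0.747 pp.
Total hours worked: 0.62 × 0.05 = 0.031 pp.
Output growth = 1.57 + 2.788 = 4.358%.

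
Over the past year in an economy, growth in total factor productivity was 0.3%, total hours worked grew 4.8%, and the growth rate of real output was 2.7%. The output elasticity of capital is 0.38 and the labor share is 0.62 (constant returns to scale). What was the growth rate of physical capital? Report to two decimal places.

-1.52%

Labor's share = 1 − 0.38 = 0.62.
gY = gA + 0.62×4.8 + 0.38×g.
0.38×g = 2.7 − 0.3 − 2.976 = -0.576.
g = -0.576 / 0.38 = -1.5158%.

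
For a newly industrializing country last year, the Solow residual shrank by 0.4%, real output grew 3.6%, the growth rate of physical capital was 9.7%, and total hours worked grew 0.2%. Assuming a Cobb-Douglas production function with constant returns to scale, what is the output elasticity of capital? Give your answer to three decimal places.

gY = gA + α·gK + (1−α)·gL, so gY − gA − gL = α(gK − gL).
3.6 + 0.4 − 0.2 = α × (9.7 − 0.2).
3.8 = 9.5 α, so α = 0.4.

α = 0.400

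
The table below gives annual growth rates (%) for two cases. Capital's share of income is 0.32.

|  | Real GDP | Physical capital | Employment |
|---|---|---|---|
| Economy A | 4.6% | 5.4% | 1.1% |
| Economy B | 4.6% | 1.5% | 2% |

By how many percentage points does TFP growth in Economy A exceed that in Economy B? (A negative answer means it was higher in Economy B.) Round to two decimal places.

-0.64 percentage points

Labor's share = 1 − 0.32 = 0.68.
Economy A: TFP = 4.6 − 1.728 − 0.748 = 2.124%.
Economy B: TFP = 4.6 − 0.48 − 1.36 = 2.76%.
Difference = 2.124 − (2.76) = -0.636 pp.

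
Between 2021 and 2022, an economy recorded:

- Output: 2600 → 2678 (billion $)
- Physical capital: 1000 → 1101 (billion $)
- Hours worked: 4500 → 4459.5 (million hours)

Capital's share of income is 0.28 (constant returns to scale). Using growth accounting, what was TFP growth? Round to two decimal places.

Output growth = (2678 − 2600) / 2600 = 3%.
Physical capital growth = (1101 − 1000) / 1000 = 10.1%.
Hours worked growth = (4459.5 − 4500) / 4500 = -0.9%.
Labor's share = 1 − 0.28 = 0.72.
Physical capital: 0.28 × 10.1 = 2.828 pp.
Hours worked: 0.72 × (-0.9) = -0.648 pp.
TFP growth = 3 − 2.18 = 0.82%.

0.82%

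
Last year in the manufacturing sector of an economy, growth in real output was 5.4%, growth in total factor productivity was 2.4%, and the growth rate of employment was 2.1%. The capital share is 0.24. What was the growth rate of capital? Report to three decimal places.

Labor's share = 1 − 0.24 = 0.76.
gY = gA + 0.76×2.1 + 0.24×g.
0.24×g = 5.4 − 2.4 − 1.596 = 1.404.
g = 1.404 / 0.24 = 5.85%.

5.850%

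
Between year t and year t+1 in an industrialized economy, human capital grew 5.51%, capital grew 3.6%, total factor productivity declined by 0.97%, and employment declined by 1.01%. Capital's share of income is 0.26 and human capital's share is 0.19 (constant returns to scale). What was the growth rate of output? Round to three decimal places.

Output grew 0.457%.

Labor's share = 1 − 0.26 − 0.19 = 0.55.
Capital: 0.26 × 3.6 = 0.936 pp.
Human capital: 0.19 × 5.51 = 1.0469 pp.
Employment: 0.55 × (-1.01) = -0.5555 pp.
Output growth = -0.97 + 1.4274 = 0.4574%.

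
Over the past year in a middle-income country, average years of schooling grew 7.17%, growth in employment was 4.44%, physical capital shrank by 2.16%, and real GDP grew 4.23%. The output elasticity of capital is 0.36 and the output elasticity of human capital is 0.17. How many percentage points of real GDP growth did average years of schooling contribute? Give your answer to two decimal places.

1.22 pp

Contribution = share × growth = 0.17 × 7.17 = 1.2189 pp.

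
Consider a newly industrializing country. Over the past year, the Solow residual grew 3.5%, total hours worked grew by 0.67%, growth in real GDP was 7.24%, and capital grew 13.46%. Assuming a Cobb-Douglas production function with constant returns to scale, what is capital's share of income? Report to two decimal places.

0.24

gY = gA + α·gK + (1−α)·gL, so gY − gA − gL = α(gK − gL).
7.24 − 3.5 − 0.67 = α × (13.46 − 0.67).
3.07 = 12.79 α, so α = 0.24.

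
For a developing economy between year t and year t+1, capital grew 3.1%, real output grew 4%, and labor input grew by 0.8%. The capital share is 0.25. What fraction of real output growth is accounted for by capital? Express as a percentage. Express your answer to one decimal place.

19.4%

Capital contributed 0.25 × 3.1 = 0.775 pp.
Share of growth = 0.775 / 4 × 100 = 19.375%.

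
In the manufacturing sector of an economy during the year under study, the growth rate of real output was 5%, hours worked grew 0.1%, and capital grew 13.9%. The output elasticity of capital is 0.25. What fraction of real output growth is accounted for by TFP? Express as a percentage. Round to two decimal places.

TFP accounted for 29.00% of growth.

Labor's share = 1 − 0.25 = 0.75.
Capital: 0.25 × 13.9 = 3.475 pp.
Hours worked: 0.75 × 0.1 = 0.075 pp.
TFP growth = 5 − 3.55 = 1.45%.
TFP share of growth = 1.45 / 5 × 100 = 29%.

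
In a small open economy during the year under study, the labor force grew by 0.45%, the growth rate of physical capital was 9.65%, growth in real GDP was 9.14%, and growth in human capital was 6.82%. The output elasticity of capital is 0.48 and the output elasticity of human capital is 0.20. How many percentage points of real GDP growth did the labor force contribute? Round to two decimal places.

Labor's share = 1 − 0.48 − 0.2 = 0.32.
Contribution = share × growth = 0.32 × 0.45 = 0.144 pp.

0.14 pp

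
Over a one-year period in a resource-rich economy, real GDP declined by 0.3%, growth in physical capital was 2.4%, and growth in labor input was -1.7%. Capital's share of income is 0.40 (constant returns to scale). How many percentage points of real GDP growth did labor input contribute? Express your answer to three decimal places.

Labor's share = 1 − 0.4 = 0.6.
Contribution = share × growth = 0.6 × (-1.7) = -1.02 pp.

-1.020 percentage points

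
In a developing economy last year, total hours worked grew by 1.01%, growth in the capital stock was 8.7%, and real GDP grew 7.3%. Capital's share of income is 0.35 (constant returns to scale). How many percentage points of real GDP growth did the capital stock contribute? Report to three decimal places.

3.045

Contribution = share × growth = 0.35 × 8.7 = 3.045 pp.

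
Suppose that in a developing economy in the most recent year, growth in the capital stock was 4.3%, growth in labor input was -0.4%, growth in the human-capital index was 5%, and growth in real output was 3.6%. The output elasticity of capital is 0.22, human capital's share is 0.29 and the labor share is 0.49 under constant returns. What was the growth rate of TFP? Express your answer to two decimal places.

1.40%

Labor's share = 1 − 0.22 − 0.29 = 0.49.
The capital stock: 0.22 × 4.3 = 0.946 pp.
The human-capital index: 0.29 × 5 = 1.45 pp.
Labor input: 0.49 × (-0.4) = -0.196 pp.
TFP growth = 3.6 − 2.2 = 1.4%.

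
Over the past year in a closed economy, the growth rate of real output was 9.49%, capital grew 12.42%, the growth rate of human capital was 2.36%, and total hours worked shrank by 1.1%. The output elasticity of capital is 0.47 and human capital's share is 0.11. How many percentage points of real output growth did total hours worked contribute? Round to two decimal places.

-0.46

Labor's share = 1 − 0.47 − 0.11 = 0.42.
Contribution = share × growth = 0.42 × (-1.1) = -0.462 pp.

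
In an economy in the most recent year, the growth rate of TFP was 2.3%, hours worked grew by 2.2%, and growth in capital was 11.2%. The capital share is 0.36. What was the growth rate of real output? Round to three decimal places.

7.740%

Labor's share = 1 − 0.36 = 0.64.
Capital: 0.36 × 11.2 = 4.032 pp.
Hours worked: 0.64 × 2.2 = 1.408 pp.
Output growth = 2.3 + 5.44 = 7.74%.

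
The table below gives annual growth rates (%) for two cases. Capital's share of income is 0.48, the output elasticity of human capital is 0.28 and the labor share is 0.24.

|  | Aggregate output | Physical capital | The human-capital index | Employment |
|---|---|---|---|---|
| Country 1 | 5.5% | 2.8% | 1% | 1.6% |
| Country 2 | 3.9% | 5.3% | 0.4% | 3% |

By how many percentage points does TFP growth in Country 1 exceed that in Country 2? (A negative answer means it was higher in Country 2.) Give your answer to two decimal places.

Labor's share = 1 − 0.48 − 0.28 = 0.24.
Country 1: TFP = 5.5 − 1.344 − 0.28 − 0.384 = 3.492%.
Country 2: TFP = 3.9 − 2.544 − 0.112 − 0.72 = 0.524%.
Difference = 3.492 − (0.524) = 2.968 pp.

2.97 percentage points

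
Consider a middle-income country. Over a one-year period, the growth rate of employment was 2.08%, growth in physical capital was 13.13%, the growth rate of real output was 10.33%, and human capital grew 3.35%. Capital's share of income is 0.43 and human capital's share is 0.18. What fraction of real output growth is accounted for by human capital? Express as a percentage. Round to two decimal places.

Human capital accounted for 5.84% of growth.

Human capital contributed 0.18 × 3.35 = 0.603 pp.
Share of growth = 0.603 / 10.33 × 100 = 5.8374%.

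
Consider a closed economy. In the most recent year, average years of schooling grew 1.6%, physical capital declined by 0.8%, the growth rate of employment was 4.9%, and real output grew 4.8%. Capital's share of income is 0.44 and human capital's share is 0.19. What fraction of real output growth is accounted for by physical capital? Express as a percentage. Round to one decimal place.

Physical capital accounted for -7.3% of growth.

Physical capital contributed 0.44 × (-0.8) = -0.352 pp.
Share of growth = -0.352 / 4.8 × 100 = -7.333%.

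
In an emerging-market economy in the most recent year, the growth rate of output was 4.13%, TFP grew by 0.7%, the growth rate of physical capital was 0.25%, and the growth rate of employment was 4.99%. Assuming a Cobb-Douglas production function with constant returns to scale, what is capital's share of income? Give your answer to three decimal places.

gY = gA + α·gK + (1−α)·gL, so gY − gA − gL = α(gK − gL).
4.13 − 0.7 − 4.99 = α × (0.25 − 4.99).
-1.56 = -4.74 α, so α = 0.32911.

α = 0.329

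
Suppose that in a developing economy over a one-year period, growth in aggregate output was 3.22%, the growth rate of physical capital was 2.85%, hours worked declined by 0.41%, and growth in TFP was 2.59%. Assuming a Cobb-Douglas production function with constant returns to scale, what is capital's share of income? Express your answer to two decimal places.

gY = gA + α·gK + (1−α)·gL, so gY − gA − gL = α(gK − gL).
3.22 − 2.59 + 0.41 = α × (2.85 − (-0.41)).
1.04 = 3.26 α, so α = 0.319.

α = 0.32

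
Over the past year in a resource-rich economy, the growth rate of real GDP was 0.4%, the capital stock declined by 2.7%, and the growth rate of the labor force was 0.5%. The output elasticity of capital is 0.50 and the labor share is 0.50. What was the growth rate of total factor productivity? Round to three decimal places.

Total factor productivity grew 1.500%.

Labor's share = 1 − 0.5 = 0.5.
The capital stock: 0.5 × (-2.7) = -1.35 pp.
The labor force: 0.5 × 0.5 = 0.25 pp.
TFP growth = 0.4 + 1.1 = 1.5%.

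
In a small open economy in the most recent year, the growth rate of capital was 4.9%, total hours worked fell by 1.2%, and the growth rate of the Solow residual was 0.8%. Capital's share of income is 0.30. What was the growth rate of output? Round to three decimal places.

Labor's share = 1 − 0.3 = 0.7.
Capital: 0.3 × 4.9 = 1.47 pp.
Total hours worked: 0.7 × (-1.2) = -0.84 pp.
Output growth = 0.8 + 0.63 = 1.43%.

1.430%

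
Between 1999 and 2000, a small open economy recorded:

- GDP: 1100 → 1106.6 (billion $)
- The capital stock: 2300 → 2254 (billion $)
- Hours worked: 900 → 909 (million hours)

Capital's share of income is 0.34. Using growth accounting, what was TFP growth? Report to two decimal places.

TFP grew 0.62%.

GDP growth = (1106.6 − 1100) / 1100 = 0.6%.
The capital stock growth = (2254 − 2300) / 2300 = -2%.
Hours worked growth = (909 − 900) / 900 = 1%.
Labor's share = 1 − 0.34 = 0.66.
The capital stock: 0.34 × (-2) = -0.68 pp.
Hours worked: 0.66 × 1 = 0.66 pp.
TFP growth = 0.6 + 0.02 = 0.62%.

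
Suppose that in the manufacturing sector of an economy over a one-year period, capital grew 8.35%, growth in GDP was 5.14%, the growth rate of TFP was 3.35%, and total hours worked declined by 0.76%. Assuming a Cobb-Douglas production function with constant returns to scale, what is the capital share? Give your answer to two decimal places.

α = 0.28

gY = gA + α·gK + (1−α)·gL, so gY − gA − gL = α(gK − gL).
5.14 − 3.35 + 0.76 = α × (8.35 − (-0.76)).
2.55 = 9.11 α, so α = 0.2799.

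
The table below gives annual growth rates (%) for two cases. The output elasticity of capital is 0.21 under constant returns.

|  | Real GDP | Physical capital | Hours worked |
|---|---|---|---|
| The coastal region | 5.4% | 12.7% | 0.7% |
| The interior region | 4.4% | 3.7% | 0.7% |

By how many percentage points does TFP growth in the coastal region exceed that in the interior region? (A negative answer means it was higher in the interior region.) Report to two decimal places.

-0.89 percentage points

Labor's share = 1 − 0.21 = 0.79.
The coastal region: TFP = 5.4 − 2.667 − 0.553 = 2.18%.
The interior region: TFP = 4.4 − 0.777 − 0.553 = 3.07%.
Difference = 2.18 − (3.07) = -0.89 pp.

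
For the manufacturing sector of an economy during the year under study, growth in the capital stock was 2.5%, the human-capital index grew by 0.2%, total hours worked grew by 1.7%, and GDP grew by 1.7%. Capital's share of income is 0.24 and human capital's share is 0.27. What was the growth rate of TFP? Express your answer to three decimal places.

Labor's share = 1 − 0.24 − 0.27 = 0.49.
The capital stock: 0.24 × 2.5 = 0.6 pp.
The human-capital index: 0.27 × 0.2 = 0.054 pp.
Total hours worked: 0.49 × 1.7 = 0.833 pp.
TFP growth = 1.7 − 1.487 = 0.213%.

0.213%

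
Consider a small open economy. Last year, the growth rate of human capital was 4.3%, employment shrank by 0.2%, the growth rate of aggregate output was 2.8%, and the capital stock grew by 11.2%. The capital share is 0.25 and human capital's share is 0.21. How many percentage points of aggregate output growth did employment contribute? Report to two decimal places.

-0.11 percentage points

Labor's share = 1 − 0.25 − 0.21 = 0.54.
Contribution = share × growth = 0.54 × (-0.2) = -0.108 pp.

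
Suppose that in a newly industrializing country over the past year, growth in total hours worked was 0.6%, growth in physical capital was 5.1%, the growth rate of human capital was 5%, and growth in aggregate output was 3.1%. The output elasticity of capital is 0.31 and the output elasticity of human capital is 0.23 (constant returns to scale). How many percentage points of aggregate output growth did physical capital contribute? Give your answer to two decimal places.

Contribution = share × growth = 0.31 × 5.1 = 1.581 pp.

1.58 pp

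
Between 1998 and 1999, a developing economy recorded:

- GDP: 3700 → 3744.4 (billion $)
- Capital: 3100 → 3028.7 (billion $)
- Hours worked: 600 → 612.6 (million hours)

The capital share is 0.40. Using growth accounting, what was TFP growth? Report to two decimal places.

GDP growth = (3744.4 − 3700) / 3700 = 1.2%.
Capital growth = (3028.7 − 3100) / 3100 = -2.3%.
Hours worked growth = (612.6 − 600) / 600 = 2.1%.
Labor's share = 1 − 0.4 = 0.6.
Capital: 0.4 × (-2.3) = -0.92 pp.
Hours worked: 0.6 × 2.1 = 1.26 pp.
TFP growth = 1.2 − 0.34 = 0.86%.

TFP grew 0.86%.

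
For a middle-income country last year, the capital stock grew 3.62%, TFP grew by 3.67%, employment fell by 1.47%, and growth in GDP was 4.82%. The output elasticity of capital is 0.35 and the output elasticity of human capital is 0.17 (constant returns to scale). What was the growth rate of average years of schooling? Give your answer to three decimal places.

Labor's share = 1 − 0.35 − 0.17 = 0.48.
gY = gA + 0.35×3.62 + 0.48×(-1.47) + 0.17×g.
0.17×g = 4.82 − 3.67 − 0.5614 = 0.5886.
g = 0.5886 / 0.17 = 3.46235%.

3.462%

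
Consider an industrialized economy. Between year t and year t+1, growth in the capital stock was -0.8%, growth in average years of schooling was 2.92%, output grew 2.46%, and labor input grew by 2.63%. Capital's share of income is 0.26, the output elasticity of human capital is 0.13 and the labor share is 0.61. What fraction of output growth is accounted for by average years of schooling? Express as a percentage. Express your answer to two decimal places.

Average years of schooling accounted for 15.43% of growth.

Average years of schooling contributed 0.13 × 2.92 = 0.3796 pp.
Share of growth = 0.3796 / 2.46 × 100 = 15.4309%.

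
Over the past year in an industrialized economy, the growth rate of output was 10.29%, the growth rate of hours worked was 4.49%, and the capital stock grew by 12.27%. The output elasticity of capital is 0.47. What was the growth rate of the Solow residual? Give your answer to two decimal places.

Labor's share = 1 − 0.47 = 0.53.
The capital stock: 0.47 × 12.27 = 5.7669 pp.
Hours worked: 0.53 × 4.49 = 2.3797 pp.
TFP growth = 10.29 − 8.1466 = 2.1434%.

2.14%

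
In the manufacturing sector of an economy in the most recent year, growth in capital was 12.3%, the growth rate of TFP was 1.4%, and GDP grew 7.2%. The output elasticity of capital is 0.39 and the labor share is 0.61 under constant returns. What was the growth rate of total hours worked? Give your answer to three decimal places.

Labor's share = 1 − 0.39 = 0.61.
gY = gA + 0.39×12.3 + 0.61×g.
0.61×g = 7.2 − 1.4 − 4.797 = 1.003.
g = 1.003 / 0.61 = 1.64426%.

Total hours worked grew 1.644%.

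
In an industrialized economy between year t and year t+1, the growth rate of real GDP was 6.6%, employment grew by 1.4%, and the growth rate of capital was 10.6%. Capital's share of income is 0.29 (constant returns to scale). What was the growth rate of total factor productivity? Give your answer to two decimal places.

Labor's share = 1 − 0.29 = 0.71.
Capital: 0.29 × 10.6 = 3.074 pp.
Employment: 0.71 × 1.4 = 0.994 pp.
TFP growth = 6.6 − 4.068 = 2.532%.

Total factor productivity grew 2.53%.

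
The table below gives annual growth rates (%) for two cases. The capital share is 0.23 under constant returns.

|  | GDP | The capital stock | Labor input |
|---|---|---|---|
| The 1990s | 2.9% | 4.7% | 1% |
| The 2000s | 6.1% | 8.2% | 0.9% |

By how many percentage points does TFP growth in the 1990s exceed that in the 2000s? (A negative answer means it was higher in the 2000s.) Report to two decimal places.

-2.47 percentage points

Labor's share = 1 − 0.23 = 0.77.
The 1990s: TFP = 2.9 − 1.081 − 0.77 = 1.049%.
The 2000s: TFP = 6.1 − 1.886 − 0.693 = 3.521%.
Difference = 1.049 − (3.521) = -2.472 pp.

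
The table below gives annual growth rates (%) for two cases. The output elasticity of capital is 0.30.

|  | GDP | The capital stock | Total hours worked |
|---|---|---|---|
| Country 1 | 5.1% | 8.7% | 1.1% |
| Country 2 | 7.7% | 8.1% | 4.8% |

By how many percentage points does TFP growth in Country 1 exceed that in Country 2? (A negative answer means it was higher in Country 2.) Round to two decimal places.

-0.19 percentage points

Labor's share = 1 − 0.3 = 0.7.
Country 1: TFP = 5.1 − 2.61 − 0.77 = 1.72%.
Country 2: TFP = 7.7 − 2.43 − 3.36 = 1.91%.
Difference = 1.72 − (1.91) = -0.19 pp.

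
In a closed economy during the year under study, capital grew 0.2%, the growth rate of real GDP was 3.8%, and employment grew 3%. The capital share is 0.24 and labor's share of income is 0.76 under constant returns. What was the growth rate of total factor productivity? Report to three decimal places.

Total factor productivity grew 1.472%.

Labor's share = 1 − 0.24 = 0.76.
Capital: 0.24 × 0.2 = 0.048 pp.
Employment: 0.76 × 3 = 2.28 pp.
TFP growth = 3.8 − 2.328 = 1.472%.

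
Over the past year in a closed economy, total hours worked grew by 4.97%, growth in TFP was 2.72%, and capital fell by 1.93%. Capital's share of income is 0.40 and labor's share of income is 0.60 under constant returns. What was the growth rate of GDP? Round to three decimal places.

4.930%

Labor's share = 1 − 0.4 = 0.6.
Capital: 0.4 × (-1.93) = -0.772 pp.
Total hours worked: 0.6 × 4.97 = 2.982 pp.
Output growth = 2.72 + 2.21 = 4.93%.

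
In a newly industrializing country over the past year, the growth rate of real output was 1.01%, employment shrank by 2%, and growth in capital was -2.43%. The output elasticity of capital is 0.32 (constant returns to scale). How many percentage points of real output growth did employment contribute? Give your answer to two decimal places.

Labor's share = 1 − 0.32 = 0.68.
Contribution = share × growth = 0.68 × (-2) = -1.36 pp.

-1.36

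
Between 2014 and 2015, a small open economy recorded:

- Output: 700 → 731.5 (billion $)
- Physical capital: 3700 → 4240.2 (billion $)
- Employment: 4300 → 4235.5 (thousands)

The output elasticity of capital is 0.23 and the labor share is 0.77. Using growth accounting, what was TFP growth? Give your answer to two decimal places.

2.30%

Output growth = (731.5 − 700) / 700 = 4.5%.
Physical capital growth = (4240.2 − 3700) / 3700 = 14.6%.
Employment growth = (4235.5 − 4300) / 4300 = -1.5%.
Labor's share = 1 − 0.23 = 0.77.
Physical capital: 0.23 × 14.6 = 3.358 pp.
Employment: 0.77 × (-1.5) = -1.155 pp.
TFP growth = 4.5 − 2.203 = 2.297%.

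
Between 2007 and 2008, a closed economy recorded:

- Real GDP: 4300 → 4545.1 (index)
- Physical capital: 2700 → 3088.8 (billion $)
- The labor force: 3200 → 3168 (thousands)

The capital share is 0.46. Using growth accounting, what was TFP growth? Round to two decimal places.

-0.38%

Real GDP growth = (4545.1 − 4300) / 4300 = 5.7%.
Physical capital growth = (3088.8 − 2700) / 2700 = 14.4%.
The labor force growth = (3168 − 3200) / 3200 = -1%.
Labor's share = 1 − 0.46 = 0.54.
Physical capital: 0.46 × 14.4 = 6.624 pp.
The labor force: 0.54 × (-1) = -0.54 pp.
TFP growth = 5.7 − 6.084 = -0.384%.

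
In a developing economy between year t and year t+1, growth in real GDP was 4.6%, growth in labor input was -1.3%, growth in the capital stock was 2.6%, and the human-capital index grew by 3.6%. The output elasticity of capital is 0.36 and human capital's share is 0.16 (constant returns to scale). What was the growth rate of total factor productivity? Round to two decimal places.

3.71%

Labor's share = 1 − 0.36 − 0.16 = 0.48.
The capital stock: 0.36 × 2.6 = 0.936 pp.
The human-capital index: 0.16 × 3.6 = 0.576 pp.
Labor input: 0.48 × (-1.3) = -0.624 pp.
TFP growth = 4.6 − 0.888 = 3.712%.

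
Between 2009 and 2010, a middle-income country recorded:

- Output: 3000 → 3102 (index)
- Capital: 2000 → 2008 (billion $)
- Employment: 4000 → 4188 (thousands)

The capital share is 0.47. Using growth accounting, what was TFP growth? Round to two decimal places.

Output growth = (3102 − 3000) / 3000 = 3.4%.
Capital growth = (2008 − 2000) / 2000 = 0.4%.
Employment growth = (4188 − 4000) / 4000 = 4.7%.
Labor's share = 1 − 0.47 = 0.53.
Capital: 0.47 × 0.4 = 0.188 pp.
Employment: 0.53 × 4.7 = 2.491 pp.
TFP growth = 3.4 − 2.679 = 0.721%.

0.72%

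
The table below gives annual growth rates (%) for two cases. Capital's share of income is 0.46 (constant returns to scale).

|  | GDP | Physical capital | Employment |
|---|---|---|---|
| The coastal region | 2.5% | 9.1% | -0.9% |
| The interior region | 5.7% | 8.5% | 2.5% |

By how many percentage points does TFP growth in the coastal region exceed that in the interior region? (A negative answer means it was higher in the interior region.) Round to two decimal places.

-1.64 percentage points

Labor's share = 1 − 0.46 = 0.54.
The coastal region: TFP = 2.5 − 4.186 + 0.486 = -1.2%.
The interior region: TFP = 5.7 − 3.91 − 1.35 = 0.44%.
Difference = -1.2 − (0.44) = -1.64 pp.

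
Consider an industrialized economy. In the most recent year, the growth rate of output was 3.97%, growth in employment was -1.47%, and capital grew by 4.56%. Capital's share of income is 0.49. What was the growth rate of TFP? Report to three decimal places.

Labor's share = 1 − 0.49 = 0.51.
Capital: 0.49 × 4.56 = 2.2344 pp.
Employment: 0.51 × (-1.47) = -0.7497 pp.
TFP growth = 3.97 − 1.4847 = 2.4853%.

TFP growth was 2.485%.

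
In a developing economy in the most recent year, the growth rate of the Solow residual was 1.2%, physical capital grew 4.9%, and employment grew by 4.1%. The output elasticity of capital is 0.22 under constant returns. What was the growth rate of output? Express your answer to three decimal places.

5.476%

Labor's share = 1 − 0.22 = 0.78.
Physical capital: 0.22 × 4.9 = 1.078 pp.
Employment: 0.78 × 4.1 = 3.198 pp.
Output growth = 1.2 + 4.276 = 5.476%.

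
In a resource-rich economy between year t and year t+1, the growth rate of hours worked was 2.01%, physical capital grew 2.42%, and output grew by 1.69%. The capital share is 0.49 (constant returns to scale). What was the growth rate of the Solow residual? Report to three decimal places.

Labor's share = 1 − 0.49 = 0.51.
Physical capital: 0.49 × 2.42 = 1.1858 pp.
Hours worked: 0.51 × 2.01 = 1.0251 pp.
TFP growth = 1.69 − 2.2109 = -0.5209%.

-0.521%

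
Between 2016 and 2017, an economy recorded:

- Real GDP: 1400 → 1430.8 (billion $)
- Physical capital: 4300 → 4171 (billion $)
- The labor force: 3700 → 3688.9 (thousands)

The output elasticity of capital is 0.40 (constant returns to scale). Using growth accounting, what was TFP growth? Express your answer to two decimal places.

Real GDP growth = (1430.8 − 1400) / 1400 = 2.2%.
Physical capital growth = (4171 − 4300) / 4300 = -3%.
The labor force growth = (3688.9 − 3700) / 3700 = -0.3%.
Labor's share = 1 − 0.4 = 0.6.
Physical capital: 0.4 × (-3) = -1.2 pp.
The labor force: 0.6 × (-0.3) = -0.18 pp.
TFP growth = 2.2 + 1.38 = 3.58%.

3.58%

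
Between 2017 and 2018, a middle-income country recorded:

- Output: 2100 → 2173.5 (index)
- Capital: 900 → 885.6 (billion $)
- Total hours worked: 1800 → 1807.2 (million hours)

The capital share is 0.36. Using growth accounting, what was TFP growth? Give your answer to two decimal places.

Output growth = (2173.5 − 2100) / 2100 = 3.5%.
Capital growth = (885.6 − 900) / 900 = -1.6%.
Total hours worked growth = (1807.2 − 1800) / 1800 = 0.4%.
Labor's share = 1 − 0.36 = 0.64.
Capital: 0.36 × (-1.6) = -0.576 pp.
Total hours worked: 0.64 × 0.4 = 0.256 pp.
TFP growth = 3.5 + 0.32 = 3.82%.

3.82%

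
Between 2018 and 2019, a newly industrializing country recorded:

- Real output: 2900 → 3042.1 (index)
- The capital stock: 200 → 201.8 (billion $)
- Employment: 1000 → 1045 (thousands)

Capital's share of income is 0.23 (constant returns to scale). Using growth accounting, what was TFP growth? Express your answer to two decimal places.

TFP grew 1.23%.

Real output growth = (3042.1 − 2900) / 2900 = 4.9%.
The capital stock growth = (201.8 − 200) / 200 = 0.9%.
Employment growth = (1045 − 1000) / 1000 = 4.5%.
Labor's share = 1 − 0.23 = 0.77.
The capital stock: 0.23 × 0.9 = 0.207 pp.
Employment: 0.77 × 4.5 = 3.465 pp.
TFP growth = 4.9 − 3.672 = 1.228%.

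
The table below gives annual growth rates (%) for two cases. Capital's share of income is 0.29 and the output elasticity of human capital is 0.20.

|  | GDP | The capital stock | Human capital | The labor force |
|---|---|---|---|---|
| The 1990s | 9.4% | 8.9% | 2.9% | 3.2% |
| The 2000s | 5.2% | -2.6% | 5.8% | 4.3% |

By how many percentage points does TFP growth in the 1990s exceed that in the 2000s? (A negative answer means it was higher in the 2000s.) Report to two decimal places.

2.01 percentage points

Labor's share = 1 − 0.29 − 0.2 = 0.51.
The 1990s: TFP = 9.4 − 2.581 − 0.58 − 1.632 = 4.607%.
The 2000s: TFP = 5.2 + 0.754 − 1.16 − 2.193 = 2.601%.
Difference = 4.607 − (2.601) = 2.006 pp.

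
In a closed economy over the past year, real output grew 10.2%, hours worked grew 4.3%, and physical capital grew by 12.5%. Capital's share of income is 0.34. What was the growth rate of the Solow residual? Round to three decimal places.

3.112%

Labor's share = 1 − 0.34 = 0.66.
Physical capital: 0.34 × 12.5 = 4.25 pp.
Hours worked: 0.66 × 4.3 = 2.838 pp.
TFP growth = 10.2 − 7.088 = 3.112%.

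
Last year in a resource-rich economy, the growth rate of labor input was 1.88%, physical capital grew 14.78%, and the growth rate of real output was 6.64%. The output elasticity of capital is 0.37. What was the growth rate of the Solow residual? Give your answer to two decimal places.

-0.01%

Labor's share = 1 − 0.37 = 0.63.
Physical capital: 0.37 × 14.78 = 5.4686 pp.
Labor input: 0.63 × 1.88 = 1.1844 pp.
TFP growth = 6.64 − 6.653 = -0.013%.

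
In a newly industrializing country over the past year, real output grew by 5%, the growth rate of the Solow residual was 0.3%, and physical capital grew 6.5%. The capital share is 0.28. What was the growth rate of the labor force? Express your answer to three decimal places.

Labor's share = 1 − 0.28 = 0.72.
gY = gA + 0.28×6.5 + 0.72×g.
0.72×g = 5 − 0.3 − 1.82 = 2.88.
g = 2.88 / 0.72 = 4%.

4.000%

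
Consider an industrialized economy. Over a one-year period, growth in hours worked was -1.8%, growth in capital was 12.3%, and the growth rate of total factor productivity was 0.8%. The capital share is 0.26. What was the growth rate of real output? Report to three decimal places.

Real output growth was 2.666%.

Labor's share = 1 − 0.26 = 0.74.
Capital: 0.26 × 12.3 = 3.198 pp.
Hours worked: 0.74 × (-1.8) = -1.332 pp.
Output growth = 0.8 + 1.866 = 2.666%.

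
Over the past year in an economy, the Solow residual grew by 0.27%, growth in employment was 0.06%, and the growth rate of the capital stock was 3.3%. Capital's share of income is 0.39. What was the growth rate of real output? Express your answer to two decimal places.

1.59%

Labor's share = 1 − 0.39 = 0.61.
The capital stock: 0.39 × 3.3 = 1.287 pp.
Employment: 0.61 × 0.06 = 0.0366 pp.
Output growth = 0.27 + 1.3236 = 1.5936%.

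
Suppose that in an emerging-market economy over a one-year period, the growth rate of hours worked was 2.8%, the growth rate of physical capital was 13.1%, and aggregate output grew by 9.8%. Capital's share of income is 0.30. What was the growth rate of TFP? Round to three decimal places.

Labor's share = 1 − 0.3 = 0.7.
Physical capital: 0.3 × 13.1 = 3.93 pp.
Hours worked: 0.7 × 2.8 = 1.96 pp.
TFP growth = 9.8 − 5.89 = 3.91%.

TFP grew 3.910%.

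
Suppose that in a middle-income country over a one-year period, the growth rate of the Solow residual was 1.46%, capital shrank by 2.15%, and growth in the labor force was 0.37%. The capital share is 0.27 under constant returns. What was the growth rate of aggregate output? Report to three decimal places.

Labor's share = 1 − 0.27 = 0.73.
Capital: 0.27 × (-2.15) = -0.5805 pp.
The labor force: 0.73 × 0.37 = 0.2701 pp.
Output growth = 1.46 + (-0.3104) = 1.1496%.

1.150%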